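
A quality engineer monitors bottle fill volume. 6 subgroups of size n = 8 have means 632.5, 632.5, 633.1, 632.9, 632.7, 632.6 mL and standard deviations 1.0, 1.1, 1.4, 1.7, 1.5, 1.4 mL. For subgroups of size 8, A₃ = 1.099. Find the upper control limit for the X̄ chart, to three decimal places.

X̄̄ = (632.5 + 632.5 + 633.1 + 632.9 + 632.7 + 632.6) / 6 = 632.7167
s̄ = (1.0 + 1.1 + 1.4 + 1.7 + 1.5 + 1.4) / 6 = 1.3500
UCL = X̄̄ + A₃·s̄ = 632.7167 + 1.099 × 1.3500 = 634.2003

634.200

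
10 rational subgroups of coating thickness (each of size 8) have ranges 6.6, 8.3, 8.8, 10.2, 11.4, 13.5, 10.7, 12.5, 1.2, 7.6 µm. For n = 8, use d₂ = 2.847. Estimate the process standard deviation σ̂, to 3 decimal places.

R̄ = (6.6 + 8.3 + 8.8 + 10.2 + 11.4 + 13.5 + 10.7 + 12.5 + 1.2 + 7.6) / 10 = 9.0800
σ̂ = R̄ / d₂ = 9.0800 / 2.847 = 3.1893

3.189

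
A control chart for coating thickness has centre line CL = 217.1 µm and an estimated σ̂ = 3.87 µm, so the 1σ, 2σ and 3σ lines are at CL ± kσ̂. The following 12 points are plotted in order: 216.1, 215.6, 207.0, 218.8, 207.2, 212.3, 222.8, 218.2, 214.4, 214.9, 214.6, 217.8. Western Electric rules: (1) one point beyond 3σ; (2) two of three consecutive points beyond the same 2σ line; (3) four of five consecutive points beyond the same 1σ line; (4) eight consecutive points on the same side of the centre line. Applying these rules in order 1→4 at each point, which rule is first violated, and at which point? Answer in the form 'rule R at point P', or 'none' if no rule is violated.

rule 2 at point 5

Zone of each point (C = within 1σ̂, B = 1σ̂–2σ̂, A = 2σ̂–3σ̂, * = beyond 3σ̂; sign = side of CL): 1:-C, 2:-C, 3:-A, 4:+C, 5:-A, 6:-B, 7:+B, 8:+C, 9:-C, 10:-C, 11:-C, 12:+C
Rule 2 (two of three consecutive points beyond the same 2σ limit) is satisfied at point 5.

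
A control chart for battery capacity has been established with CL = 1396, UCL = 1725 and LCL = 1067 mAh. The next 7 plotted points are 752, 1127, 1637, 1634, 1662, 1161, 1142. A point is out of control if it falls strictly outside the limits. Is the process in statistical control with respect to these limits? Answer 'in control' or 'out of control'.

out of control

Compare each point to [1067, 1725]: sample 1 = 752 < LCL.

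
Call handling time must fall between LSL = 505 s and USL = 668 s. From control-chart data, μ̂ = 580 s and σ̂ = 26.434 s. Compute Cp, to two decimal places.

Cp = (USL − LSL) / (6σ̂) = (668 − 505) / (6 × 26.434) = 163.0000 / 158.6040 = 1.0277

1.03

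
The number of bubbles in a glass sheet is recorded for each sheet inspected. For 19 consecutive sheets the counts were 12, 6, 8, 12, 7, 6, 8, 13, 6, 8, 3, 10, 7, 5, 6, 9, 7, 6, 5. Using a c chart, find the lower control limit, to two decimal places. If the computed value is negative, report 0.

c̄ = (12 + 6 + 8 + 12 + 7 + 6 + 8 + 13 + 6 + 8 + 3 + 10 + 7 + 5 + 6 + 9 + 7 + 6 + 5) / 19 = 144 / 19 = 7.5789
LCL = c̄ − 3√c̄ = 7.5789 − 3 × 2.7530 = -0.6800 → 0 (cannot be negative)

0.00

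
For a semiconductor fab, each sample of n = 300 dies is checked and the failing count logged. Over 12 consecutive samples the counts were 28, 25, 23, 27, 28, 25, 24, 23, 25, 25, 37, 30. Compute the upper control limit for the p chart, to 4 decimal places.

p̄ = Σdᵢ / (k·n) = 320 / (12 × 300) = 0.08889
UCL = p̄ + 3·√(p̄(1−p̄)/n) = 0.08889 + 3 × √(0.08889×0.91111/300) = 0.08889 + 3 × 0.01643 = 0.13818

0.1382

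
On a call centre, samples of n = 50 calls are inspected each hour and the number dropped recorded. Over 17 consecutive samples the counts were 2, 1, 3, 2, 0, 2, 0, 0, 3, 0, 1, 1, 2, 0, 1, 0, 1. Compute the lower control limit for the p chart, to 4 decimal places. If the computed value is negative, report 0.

0.0000

p̄ = Σdᵢ / (k·n) = 19 / (17 × 50) = 0.02235
LCL = p̄ − 3·√(p̄(1−p̄)/n) = 0.02235 − 3 × 0.02091 = -0.04037 → 0 (negative, so LCL = 0)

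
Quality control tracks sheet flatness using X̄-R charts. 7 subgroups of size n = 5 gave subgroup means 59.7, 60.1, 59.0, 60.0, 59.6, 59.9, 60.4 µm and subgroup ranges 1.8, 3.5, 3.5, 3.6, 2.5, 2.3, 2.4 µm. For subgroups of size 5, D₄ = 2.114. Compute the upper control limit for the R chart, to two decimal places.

5.92

R̄ = (1.8 + 3.5 + 3.5 + 3.6 + 2.5 + 2.3 + 2.4) / 7 = 19.6000 / 7 = 2.8000
UCL_R = D₄·R̄ = 2.114 × 2.8000 = 5.9192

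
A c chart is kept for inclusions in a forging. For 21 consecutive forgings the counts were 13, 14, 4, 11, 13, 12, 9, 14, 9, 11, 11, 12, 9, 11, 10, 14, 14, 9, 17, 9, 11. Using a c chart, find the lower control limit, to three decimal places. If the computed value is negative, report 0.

c̄ = (13 + 14 + 4 + 11 + 13 + 12 + 9 + 14 + 9 + 11 + 11 + 12 + 9 + 11 + 10 + 14 + 14 + 9 + 17 + 9 + 11) / 21 = 237 / 21 = 11.2857
LCL = c̄ − 3√c̄ = 11.2857 − 3 × 3.3594 = 1.2074

1.207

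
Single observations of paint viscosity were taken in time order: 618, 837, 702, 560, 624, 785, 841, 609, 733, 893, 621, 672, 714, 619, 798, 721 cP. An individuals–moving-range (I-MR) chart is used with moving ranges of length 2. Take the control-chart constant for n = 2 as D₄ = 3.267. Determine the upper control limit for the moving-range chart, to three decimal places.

Moving ranges: 219, 135, 142, 64, 161, 56, 232, 124, 160, 272, 51, 42, 95, 179, 77; M̄R̄ = 2009.0000 / 15 = 133.9333
UCL_MR = D₄·M̄R̄ = 3.267 × 133.9333 = 437.5602

437.560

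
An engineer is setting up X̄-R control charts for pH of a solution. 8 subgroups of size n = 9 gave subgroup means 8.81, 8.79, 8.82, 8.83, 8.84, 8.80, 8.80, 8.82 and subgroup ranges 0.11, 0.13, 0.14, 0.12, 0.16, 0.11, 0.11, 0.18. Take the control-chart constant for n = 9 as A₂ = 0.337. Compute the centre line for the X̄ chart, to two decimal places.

8.81

X̄̄ = (8.81 + 8.79 + 8.82 + 8.83 + 8.84 + 8.80 + 8.80 + 8.82) / 8 = 70.5100 / 8 = 8.8138
CL = X̄̄ = 8.8138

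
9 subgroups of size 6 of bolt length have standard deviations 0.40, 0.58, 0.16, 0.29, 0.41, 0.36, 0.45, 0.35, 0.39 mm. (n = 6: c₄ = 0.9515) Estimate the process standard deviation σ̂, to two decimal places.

s̄ = (0.40 + 0.58 + 0.16 + 0.29 + 0.41 + 0.36 + 0.45 + 0.35 + 0.39) / 9 = 0.3767
σ̂ = s̄ / c₄ = 0.3767 / 0.9515 = 0.3959

0.40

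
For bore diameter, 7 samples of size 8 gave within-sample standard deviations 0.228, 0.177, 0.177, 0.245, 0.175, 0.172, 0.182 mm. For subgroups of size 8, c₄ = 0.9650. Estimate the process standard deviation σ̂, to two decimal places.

s̄ = (0.228 + 0.177 + 0.177 + 0.245 + 0.175 + 0.172 + 0.182) / 7 = 0.1937
σ̂ = s̄ / c₄ = 0.1937 / 0.9650 = 0.2007

0.20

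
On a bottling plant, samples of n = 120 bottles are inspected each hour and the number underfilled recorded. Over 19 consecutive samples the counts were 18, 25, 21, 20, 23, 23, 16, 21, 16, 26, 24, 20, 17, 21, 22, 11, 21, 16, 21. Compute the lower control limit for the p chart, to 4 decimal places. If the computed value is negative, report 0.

0.0653

p̄ = Σdᵢ / (k·n) = 382 / (19 × 120) = 0.16754
LCL = p̄ − 3·√(p̄(1−p̄)/n) = 0.16754 − 3 × 0.03409 = 0.06527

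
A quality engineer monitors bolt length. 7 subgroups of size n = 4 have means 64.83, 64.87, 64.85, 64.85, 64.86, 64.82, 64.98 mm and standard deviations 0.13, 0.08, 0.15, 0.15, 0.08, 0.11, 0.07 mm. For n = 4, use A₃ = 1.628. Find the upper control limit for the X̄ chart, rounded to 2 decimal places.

65.04

X̄̄ = (64.83 + 64.87 + 64.85 + 64.85 + 64.86 + 64.82 + 64.98) / 7 = 64.8657
s̄ = (0.13 + 0.08 + 0.15 + 0.15 + 0.08 + 0.11 + 0.07) / 7 = 0.1100
UCL = X̄̄ + A₃·s̄ = 64.8657 + 1.628 × 0.1100 = 65.0448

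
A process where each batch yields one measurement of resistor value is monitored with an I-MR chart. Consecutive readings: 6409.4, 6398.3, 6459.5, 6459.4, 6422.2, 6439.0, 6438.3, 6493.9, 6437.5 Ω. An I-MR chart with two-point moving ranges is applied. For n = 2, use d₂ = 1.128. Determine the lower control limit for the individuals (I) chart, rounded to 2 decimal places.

6360.23

X̄ = (6409.4 + 6398.3 + 6459.5 + 6459.4 + 6422.2 + 6439.0 + 6438.3 + 6493.9 + 6437.5) / 9 = 6439.7222
Moving ranges: 11.1, 61.2, 0.1, 37.2, 16.8, 0.7, 55.6, 56.4; M̄R̄ = 239.1000 / 8 = 29.8875
LCL = X̄ − 3·M̄R̄/d₂ = 6439.7222 − 3 × 29.8875 / 1.128 = 6360.2342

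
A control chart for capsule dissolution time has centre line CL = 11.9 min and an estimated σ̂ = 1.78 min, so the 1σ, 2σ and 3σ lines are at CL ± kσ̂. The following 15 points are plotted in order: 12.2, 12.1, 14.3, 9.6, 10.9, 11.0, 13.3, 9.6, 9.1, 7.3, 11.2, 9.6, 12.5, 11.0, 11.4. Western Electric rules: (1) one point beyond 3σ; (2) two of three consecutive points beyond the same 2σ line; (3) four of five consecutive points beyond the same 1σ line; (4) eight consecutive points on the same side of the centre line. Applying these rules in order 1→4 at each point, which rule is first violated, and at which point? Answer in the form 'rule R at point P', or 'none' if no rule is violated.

Zone of each point (C = within 1σ̂, B = 1σ̂–2σ̂, A = 2σ̂–3σ̂, * = beyond 3σ̂; sign = side of CL): 1:+C, 2:+C, 3:+B, 4:-B, 5:-C, 6:-C, 7:+C, 8:-B, 9:-B, 10:-A, 11:-C, 12:-B, 13:+C, 14:-C, 15:-C
Rule 3 (four of five consecutive points beyond the same 1σ limit) is satisfied at point 12.

rule 3 at point 12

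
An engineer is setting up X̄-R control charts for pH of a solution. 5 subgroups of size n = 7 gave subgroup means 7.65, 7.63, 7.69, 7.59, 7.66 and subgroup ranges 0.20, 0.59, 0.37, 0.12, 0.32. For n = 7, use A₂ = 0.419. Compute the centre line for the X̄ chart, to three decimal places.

7.644

X̄̄ = (7.65 + 7.63 + 7.69 + 7.59 + 7.66) / 5 = 38.2200 / 5 = 7.6440
CL = X̄̄ = 7.6440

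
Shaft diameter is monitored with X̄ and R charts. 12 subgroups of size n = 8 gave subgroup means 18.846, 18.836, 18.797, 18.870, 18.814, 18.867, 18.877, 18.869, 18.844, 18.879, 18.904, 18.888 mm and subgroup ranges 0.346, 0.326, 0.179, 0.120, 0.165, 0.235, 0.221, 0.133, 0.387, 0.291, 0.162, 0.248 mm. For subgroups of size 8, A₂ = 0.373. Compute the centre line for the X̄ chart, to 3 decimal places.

X̄̄ = (18.846 + 18.836 + 18.797 + 18.870 + 18.814 + 18.867 + 18.877 + 18.869 + 18.844 + 18.879 + 18.904 + 18.888) / 12 = 226.2910 / 12 = 18.8576
CL = X̄̄ = 18.8576

18.858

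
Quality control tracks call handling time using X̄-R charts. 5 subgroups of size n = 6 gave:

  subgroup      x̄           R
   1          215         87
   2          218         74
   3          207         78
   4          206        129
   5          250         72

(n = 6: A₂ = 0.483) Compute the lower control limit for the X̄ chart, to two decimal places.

176.70

X̄̄ = (215 + 218 + 207 + 206 + 250) / 5 = 1096.0000 / 5 = 219.2000
R̄ = (87 + 74 + 78 + 129 + 72) / 5 = 440.0000 / 5 = 88.0000
LCL = X̄̄ − A₂·R̄ = 219.2000 − 0.483 × 88.0000 = 176.6960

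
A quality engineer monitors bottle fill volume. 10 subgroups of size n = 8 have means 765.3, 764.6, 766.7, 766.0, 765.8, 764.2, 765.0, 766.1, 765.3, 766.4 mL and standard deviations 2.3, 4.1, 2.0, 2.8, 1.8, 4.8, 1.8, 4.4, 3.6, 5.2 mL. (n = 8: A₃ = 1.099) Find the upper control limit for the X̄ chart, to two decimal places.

769.14

X̄̄ = (765.3 + 764.6 + 766.7 + 766.0 + 765.8 + 764.2 + 765.0 + 766.1 + 765.3 + 766.4) / 10 = 765.5400
s̄ = (2.3 + 4.1 + 2.0 + 2.8 + 1.8 + 4.8 + 1.8 + 4.4 + 3.6 + 5.2) / 10 = 3.2800
UCL = X̄̄ + A₃·s̄ = 765.5400 + 1.099 × 3.2800 = 769.1447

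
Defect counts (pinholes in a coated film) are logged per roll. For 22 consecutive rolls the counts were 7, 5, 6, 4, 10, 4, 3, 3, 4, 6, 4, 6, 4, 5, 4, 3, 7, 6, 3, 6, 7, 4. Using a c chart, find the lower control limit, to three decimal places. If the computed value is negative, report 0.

0.000

c̄ = (7 + 5 + 6 + 4 + 10 + 4 + 3 + 3 + 4 + 6 + 4 + 6 + 4 + 5 + 4 + 3 + 7 + 6 + 3 + 6 + 7 + 4) / 22 = 111 / 22 = 5.0455
LCL = c̄ − 3√c̄ = 5.0455 − 3 × 2.2462 = -1.6932 → 0 (cannot be negative)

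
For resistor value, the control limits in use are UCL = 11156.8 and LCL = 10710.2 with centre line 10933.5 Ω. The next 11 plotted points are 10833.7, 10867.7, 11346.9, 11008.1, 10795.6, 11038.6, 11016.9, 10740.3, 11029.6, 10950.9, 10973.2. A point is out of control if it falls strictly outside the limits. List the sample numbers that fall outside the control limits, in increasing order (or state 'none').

3

Compare each point to [10710.2, 11156.8]: sample 3 = 11346.9 > UCL.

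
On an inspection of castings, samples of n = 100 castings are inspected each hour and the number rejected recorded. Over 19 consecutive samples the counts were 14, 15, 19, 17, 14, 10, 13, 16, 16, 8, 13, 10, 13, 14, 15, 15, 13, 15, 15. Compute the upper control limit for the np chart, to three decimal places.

p̄ = Σdᵢ / (k·n) = 265 / (19 × 100) = 0.13947
UCL = np̄ + 3·√(np̄(1−p̄)) = 13.9474 + 3 × √(13.9474×0.86053) = 13.9474 + 3 × 3.4644 = 24.3406

24.341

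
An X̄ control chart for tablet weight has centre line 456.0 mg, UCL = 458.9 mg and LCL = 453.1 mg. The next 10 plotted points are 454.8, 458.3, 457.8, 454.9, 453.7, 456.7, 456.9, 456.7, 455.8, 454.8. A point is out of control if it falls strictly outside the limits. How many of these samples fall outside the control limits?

0

All 10 points lie within [453.1, 458.9].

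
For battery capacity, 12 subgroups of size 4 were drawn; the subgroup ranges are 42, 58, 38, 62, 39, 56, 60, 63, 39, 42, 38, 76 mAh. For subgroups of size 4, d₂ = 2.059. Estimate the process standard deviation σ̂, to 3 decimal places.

R̄ = (42 + 58 + 38 + 62 + 39 + 56 + 60 + 63 + 39 + 42 + 38 + 76) / 12 = 51.0833
σ̂ = R̄ / d₂ = 51.0833 / 2.059 = 24.8098

24.810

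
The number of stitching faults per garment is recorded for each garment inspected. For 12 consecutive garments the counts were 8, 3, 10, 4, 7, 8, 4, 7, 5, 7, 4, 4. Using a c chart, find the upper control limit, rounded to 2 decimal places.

c̄ = (8 + 3 + 10 + 4 + 7 + 8 + 4 + 7 + 5 + 7 + 4 + 4) / 12 = 71 / 12 = 5.9167
UCL = c̄ + 3√c̄ = 5.9167 + 3 × √5.9167 = 5.9167 + 3 × 2.4324 = 13.2139

13.21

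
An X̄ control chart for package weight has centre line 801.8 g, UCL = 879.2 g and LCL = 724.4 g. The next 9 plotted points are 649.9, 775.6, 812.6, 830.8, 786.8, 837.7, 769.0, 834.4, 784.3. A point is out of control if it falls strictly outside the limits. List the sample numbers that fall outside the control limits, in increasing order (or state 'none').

1

Compare each point to [724.4, 879.2]: sample 1 = 649.9 < LCL.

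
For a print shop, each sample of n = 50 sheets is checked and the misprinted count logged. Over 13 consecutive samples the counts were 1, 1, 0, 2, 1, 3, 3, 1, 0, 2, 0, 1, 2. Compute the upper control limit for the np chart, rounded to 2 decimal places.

p̄ = Σdᵢ / (k·n) = 17 / (13 × 50) = 0.02615
UCL = np̄ + 3·√(np̄(1−p̄)) = 1.3077 + 3 × √(1.3077×0.97385) = 1.3077 + 3 × 1.1285 = 4.6932

4.69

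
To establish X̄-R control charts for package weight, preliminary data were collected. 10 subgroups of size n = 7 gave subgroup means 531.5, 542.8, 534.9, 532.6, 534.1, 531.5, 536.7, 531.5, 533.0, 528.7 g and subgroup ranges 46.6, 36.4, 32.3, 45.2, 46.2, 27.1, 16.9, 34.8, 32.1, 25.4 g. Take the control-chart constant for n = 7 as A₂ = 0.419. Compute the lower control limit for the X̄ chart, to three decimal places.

X̄̄ = (531.5 + 542.8 + 534.9 + 532.6 + 534.1 + 531.5 + 536.7 + 531.5 + 533.0 + 528.7) / 10 = 5337.3000 / 10 = 533.7300
R̄ = (46.6 + 36.4 + 32.3 + 45.2 + 46.2 + 27.1 + 16.9 + 34.8 + 32.1 + 25.4) / 10 = 343.0000 / 10 = 34.3000
LCL = X̄̄ − A₂·R̄ = 533.7300 − 0.419 × 34.3000 = 519.3583

519.358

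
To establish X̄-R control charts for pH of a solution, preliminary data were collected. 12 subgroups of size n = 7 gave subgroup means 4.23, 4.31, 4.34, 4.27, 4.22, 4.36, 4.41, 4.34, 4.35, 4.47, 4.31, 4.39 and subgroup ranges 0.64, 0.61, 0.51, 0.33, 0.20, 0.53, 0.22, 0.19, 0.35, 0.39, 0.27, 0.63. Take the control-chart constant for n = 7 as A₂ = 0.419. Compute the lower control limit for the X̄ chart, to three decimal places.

X̄̄ = (4.23 + 4.31 + 4.34 + 4.27 + 4.22 + 4.36 + 4.41 + 4.34 + 4.35 + 4.47 + 4.31 + 4.39) / 12 = 52.0000 / 12 = 4.3333
R̄ = (0.64 + 0.61 + 0.51 + 0.33 + 0.20 + 0.53 + 0.22 + 0.19 + 0.35 + 0.39 + 0.27 + 0.63) / 12 = 4.8700 / 12 = 0.4058
LCL = X̄̄ − A₂·R̄ = 4.3333 − 0.419 × 0.4058 = 4.1633

4.163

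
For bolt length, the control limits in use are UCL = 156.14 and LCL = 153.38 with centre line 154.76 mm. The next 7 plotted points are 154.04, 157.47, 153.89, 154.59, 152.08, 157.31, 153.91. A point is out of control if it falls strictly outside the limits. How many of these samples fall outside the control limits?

3

Compare each point to [153.38, 156.14]: sample 2 = 157.47 > UCL; sample 5 = 152.08 < LCL; sample 6 = 157.31 > UCL.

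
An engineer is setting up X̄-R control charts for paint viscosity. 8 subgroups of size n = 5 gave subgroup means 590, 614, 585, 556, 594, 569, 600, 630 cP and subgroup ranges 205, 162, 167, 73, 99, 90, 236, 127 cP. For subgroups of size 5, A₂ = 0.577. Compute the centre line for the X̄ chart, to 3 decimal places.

592.250

X̄̄ = (590 + 614 + 585 + 556 + 594 + 569 + 600 + 630) / 8 = 4738.0000 / 8 = 592.2500
CL = X̄̄ = 592.2500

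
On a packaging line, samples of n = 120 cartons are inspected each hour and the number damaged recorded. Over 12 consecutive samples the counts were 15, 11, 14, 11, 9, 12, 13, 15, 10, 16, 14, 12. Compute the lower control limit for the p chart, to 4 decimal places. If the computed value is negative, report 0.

0.0214

p̄ = Σdᵢ / (k·n) = 152 / (12 × 120) = 0.10556
LCL = p̄ − 3·√(p̄(1−p̄)/n) = 0.10556 − 3 × 0.02805 = 0.02141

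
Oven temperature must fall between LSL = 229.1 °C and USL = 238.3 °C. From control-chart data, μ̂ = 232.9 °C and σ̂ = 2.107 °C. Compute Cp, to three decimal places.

0.728

Cp = (USL − LSL) / (6σ̂) = (238.3 − 229.1) / (6 × 2.107) = 9.2000 / 12.6420 = 0.7277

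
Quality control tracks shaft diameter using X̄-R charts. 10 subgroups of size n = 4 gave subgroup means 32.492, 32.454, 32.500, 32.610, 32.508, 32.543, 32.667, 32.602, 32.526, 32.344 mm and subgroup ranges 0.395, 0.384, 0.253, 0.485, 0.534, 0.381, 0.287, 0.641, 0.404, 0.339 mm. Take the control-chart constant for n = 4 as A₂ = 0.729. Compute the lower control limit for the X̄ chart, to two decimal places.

32.23

X̄̄ = (32.492 + 32.454 + 32.500 + 32.610 + 32.508 + 32.543 + 32.667 + 32.602 + 32.526 + 32.344) / 10 = 325.2460 / 10 = 32.5246
R̄ = (0.395 + 0.384 + 0.253 + 0.485 + 0.534 + 0.381 + 0.287 + 0.641 + 0.404 + 0.339) / 10 = 4.1030 / 10 = 0.4103
LCL = X̄̄ − A₂·R̄ = 32.5246 − 0.729 × 0.4103 = 32.2255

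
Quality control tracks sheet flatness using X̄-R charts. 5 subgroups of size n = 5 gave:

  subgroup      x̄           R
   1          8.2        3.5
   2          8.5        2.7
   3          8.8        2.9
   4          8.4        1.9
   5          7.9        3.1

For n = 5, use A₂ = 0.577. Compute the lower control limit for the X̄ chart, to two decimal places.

X̄̄ = (8.2 + 8.5 + 8.8 + 8.4 + 7.9) / 5 = 41.8000 / 5 = 8.3600
R̄ = (3.5 + 2.7 + 2.9 + 1.9 + 3.1) / 5 = 14.1000 / 5 = 2.8200
LCL = X̄̄ − A₂·R̄ = 8.3600 − 0.577 × 2.8200 = 6.7329

6.73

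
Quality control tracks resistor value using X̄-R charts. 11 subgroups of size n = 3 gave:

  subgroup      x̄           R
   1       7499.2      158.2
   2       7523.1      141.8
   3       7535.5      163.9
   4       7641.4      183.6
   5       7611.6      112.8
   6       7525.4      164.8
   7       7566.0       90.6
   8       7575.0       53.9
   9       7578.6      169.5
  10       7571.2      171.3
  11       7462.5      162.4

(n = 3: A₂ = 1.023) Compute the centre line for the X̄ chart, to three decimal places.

7553.591

X̄̄ = (7499.2 + 7523.1 + 7535.5 + 7641.4 + 7611.6 + 7525.4 + 7566.0 + 7575.0 + 7578.6 + 7571.2 + 7462.5) / 11 = 83089.5000 / 11 = 7553.5909
CL = X̄̄ = 7553.5909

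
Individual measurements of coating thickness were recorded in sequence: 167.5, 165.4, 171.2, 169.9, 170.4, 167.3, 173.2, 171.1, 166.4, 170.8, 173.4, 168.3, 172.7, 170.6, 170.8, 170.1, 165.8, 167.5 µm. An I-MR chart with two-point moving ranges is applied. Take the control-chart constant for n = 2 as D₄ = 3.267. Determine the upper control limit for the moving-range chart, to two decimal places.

Moving ranges: 2.1, 5.8, 1.3, 0.5, 3.1, 5.9, 2.1, 4.7, 4.4, 2.6, 5.1, 4.4, 2.1, 0.2, 0.7, 4.3, 1.7; M̄R̄ = 51.0000 / 17 = 3.0000
UCL_MR = D₄·M̄R̄ = 3.267 × 3.0000 = 9.8010

9.80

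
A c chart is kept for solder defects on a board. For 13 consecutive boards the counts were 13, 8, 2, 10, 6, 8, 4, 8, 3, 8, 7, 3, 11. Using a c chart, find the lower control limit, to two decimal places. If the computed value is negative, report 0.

c̄ = (13 + 8 + 2 + 10 + 6 + 8 + 4 + 8 + 3 + 8 + 7 + 3 + 11) / 13 = 91 / 13 = 7.0000
LCL = c̄ − 3√c̄ = 7.0000 − 3 × 2.6458 = -0.9373 → 0 (cannot be negative)

0.00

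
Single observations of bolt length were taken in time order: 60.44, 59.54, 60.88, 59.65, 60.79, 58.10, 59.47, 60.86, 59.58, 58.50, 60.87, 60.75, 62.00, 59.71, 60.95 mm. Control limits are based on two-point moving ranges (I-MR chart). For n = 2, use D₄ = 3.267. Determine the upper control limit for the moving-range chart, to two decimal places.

Moving ranges: 0.90, 1.34, 1.23, 1.14, 2.69, 1.37, 1.39, 1.28, 1.08, 2.37, 0.12, 1.25, 2.29, 1.24; M̄R̄ = 19.6900 / 14 = 1.4064
UCL_MR = D₄·M̄R̄ = 3.267 × 1.4064 = 4.5948

4.59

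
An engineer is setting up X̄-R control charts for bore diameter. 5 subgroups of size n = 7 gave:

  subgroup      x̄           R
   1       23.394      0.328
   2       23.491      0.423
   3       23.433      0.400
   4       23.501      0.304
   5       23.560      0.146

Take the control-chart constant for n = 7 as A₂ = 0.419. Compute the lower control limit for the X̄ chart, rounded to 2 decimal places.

23.34

X̄̄ = (23.394 + 23.491 + 23.433 + 23.501 + 23.560) / 5 = 117.3790 / 5 = 23.4758
R̄ = (0.328 + 0.423 + 0.400 + 0.304 + 0.146) / 5 = 1.6010 / 5 = 0.3202
LCL = X̄̄ − A₂·R̄ = 23.4758 − 0.419 × 0.3202 = 23.3416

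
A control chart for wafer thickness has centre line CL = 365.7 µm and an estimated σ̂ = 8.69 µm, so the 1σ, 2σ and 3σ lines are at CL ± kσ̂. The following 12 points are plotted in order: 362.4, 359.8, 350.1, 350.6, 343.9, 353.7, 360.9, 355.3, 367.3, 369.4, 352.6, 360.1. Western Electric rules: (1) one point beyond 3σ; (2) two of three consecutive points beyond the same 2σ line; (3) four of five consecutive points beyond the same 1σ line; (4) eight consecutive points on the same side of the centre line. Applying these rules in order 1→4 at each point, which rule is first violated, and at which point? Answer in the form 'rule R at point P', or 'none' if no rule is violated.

rule 3 at point 6

Zone of each point (C = within 1σ̂, B = 1σ̂–2σ̂, A = 2σ̂–3σ̂, * = beyond 3σ̂; sign = side of CL): 1:-C, 2:-C, 3:-B, 4:-B, 5:-A, 6:-B, 7:-C, 8:-B, 9:+C, 10:+C, 11:-B, 12:-C
Rule 3 (four of five consecutive points beyond the same 1σ limit) is satisfied at point 6.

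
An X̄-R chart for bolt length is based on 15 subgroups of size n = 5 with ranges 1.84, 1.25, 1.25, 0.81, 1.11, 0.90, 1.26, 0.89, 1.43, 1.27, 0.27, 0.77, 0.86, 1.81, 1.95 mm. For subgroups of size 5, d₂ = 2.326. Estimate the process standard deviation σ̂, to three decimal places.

0.506

R̄ = (1.84 + 1.25 + 1.25 + 0.81 + 1.11 + 0.90 + 1.26 + 0.89 + 1.43 + 1.27 + 0.27 + 0.77 + 0.86 + 1.81 + 1.95) / 15 = 1.1780
σ̂ = R̄ / d₂ = 1.1780 / 2.326 = 0.5064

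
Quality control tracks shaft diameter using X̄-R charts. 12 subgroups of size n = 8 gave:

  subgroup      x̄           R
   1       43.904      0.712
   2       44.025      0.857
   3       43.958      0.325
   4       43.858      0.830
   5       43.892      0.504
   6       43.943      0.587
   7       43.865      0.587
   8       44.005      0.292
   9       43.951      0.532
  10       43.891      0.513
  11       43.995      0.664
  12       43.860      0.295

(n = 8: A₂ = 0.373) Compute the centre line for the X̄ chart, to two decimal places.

X̄̄ = (43.904 + 44.025 + 43.958 + 43.858 + 43.892 + 43.943 + 43.865 + 44.005 + 43.951 + 43.891 + 43.995 + 43.860) / 12 = 527.1470 / 12 = 43.9289
CL = X̄̄ = 43.9289

43.93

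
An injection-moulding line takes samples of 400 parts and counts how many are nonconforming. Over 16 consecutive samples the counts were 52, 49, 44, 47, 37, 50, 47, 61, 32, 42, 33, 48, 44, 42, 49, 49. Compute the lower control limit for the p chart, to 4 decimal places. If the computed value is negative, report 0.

p̄ = Σdᵢ / (k·n) = 726 / (16 × 400) = 0.11344
LCL = p̄ − 3·√(p̄(1−p̄)/n) = 0.11344 − 3 × 0.01586 = 0.06587

0.0659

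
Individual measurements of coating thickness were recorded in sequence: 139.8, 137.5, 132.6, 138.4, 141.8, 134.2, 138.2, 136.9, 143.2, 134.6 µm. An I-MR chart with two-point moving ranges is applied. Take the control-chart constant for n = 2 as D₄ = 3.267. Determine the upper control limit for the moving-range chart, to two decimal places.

Moving ranges: 2.3, 4.9, 5.8, 3.4, 7.6, 4.0, 1.3, 6.3, 8.6; M̄R̄ = 44.2000 / 9 = 4.9111
UCL_MR = D₄·M̄R̄ = 3.267 × 4.9111 = 16.0446

16.04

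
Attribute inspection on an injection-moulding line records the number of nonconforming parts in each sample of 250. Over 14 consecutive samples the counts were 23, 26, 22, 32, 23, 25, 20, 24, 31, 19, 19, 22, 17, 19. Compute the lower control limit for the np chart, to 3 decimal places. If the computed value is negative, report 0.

p̄ = Σdᵢ / (k·n) = 322 / (14 × 250) = 0.09200
LCL = np̄ − 3·√(np̄(1−p̄)) = 23.0000 − 3 × 4.5699 = 9.2903

9.290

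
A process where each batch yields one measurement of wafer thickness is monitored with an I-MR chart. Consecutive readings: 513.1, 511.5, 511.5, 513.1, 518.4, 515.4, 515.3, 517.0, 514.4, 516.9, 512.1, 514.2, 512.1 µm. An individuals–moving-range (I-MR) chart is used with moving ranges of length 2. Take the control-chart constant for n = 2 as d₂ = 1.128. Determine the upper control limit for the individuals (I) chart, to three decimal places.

X̄ = (513.1 + 511.5 + 511.5 + 513.1 + 518.4 + 515.4 + 515.3 + 517.0 + 514.4 + 516.9 + 512.1 + 514.2 + 512.1) / 13 = 514.2308
Moving ranges: 1.6, 0.0, 1.6, 5.3, 3.0, 0.1, 1.7, 2.6, 2.5, 4.8, 2.1, 2.1; M̄R̄ = 27.4000 / 12 = 2.2833
UCL = X̄ + 3·M̄R̄/d₂ = 514.2308 + 3 × 2.2833 / 1.128 = 520.3035

520.303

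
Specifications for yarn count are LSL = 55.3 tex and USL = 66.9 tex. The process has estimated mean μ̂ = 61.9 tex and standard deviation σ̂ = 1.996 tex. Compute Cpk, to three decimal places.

Cpu = (USL − μ̂) / (3σ̂) = (66.9 − 61.9) / (3 × 1.996) = 0.8350; Cpl = (μ̂ − LSL) / (3σ̂) = (61.9 − 55.3) / (3 × 1.996) = 1.1022; Cpk = min(Cpu, Cpl) = 0.8350

0.835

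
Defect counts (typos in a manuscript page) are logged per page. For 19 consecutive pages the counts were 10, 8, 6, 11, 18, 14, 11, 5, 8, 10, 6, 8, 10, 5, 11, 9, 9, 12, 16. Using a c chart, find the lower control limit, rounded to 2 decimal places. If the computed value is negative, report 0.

c̄ = (10 + 8 + 6 + 11 + 18 + 14 + 11 + 5 + 8 + 10 + 6 + 8 + 10 + 5 + 11 + 9 + 9 + 12 + 16) / 19 = 187 / 19 = 9.8421
LCL = c̄ − 3√c̄ = 9.8421 − 3 × 3.1372 = 0.4305

0.43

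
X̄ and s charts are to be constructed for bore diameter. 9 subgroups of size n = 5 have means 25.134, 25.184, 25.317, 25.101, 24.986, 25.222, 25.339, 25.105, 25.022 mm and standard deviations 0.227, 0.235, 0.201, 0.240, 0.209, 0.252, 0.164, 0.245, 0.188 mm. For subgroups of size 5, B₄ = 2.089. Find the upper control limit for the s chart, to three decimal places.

0.455

s̄ = (0.227 + 0.235 + 0.201 + 0.240 + 0.209 + 0.252 + 0.164 + 0.245 + 0.188) / 9 = 0.2179
UCL_s = B₄·s̄ = 2.089 × 0.2179 = 0.4552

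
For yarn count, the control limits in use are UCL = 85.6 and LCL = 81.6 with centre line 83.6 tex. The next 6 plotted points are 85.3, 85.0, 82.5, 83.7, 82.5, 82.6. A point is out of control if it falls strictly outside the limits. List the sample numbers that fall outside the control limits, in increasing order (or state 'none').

All 6 points lie within [81.6, 85.6].

none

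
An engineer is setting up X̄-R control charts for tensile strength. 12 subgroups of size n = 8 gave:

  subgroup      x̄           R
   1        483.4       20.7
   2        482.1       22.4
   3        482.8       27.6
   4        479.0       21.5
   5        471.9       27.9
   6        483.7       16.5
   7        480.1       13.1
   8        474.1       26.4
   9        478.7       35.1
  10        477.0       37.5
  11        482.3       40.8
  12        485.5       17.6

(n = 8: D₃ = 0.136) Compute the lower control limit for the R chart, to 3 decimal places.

3.480

R̄ = (20.7 + 22.4 + 27.6 + 21.5 + 27.9 + 16.5 + 13.1 + 26.4 + 35.1 + 37.5 + 40.8 + 17.6) / 12 = 307.1000 / 12 = 25.5917
LCL_R = D₃·R̄ = 0.136 × 25.5917 = 3.4805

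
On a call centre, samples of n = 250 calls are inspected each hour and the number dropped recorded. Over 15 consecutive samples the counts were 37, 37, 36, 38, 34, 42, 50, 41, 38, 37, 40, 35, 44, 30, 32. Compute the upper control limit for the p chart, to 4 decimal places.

p̄ = Σdᵢ / (k·n) = 571 / (15 × 250) = 0.15227
UCL = p̄ + 3·√(p̄(1−p̄)/n) = 0.15227 + 3 × √(0.15227×0.84773/250) = 0.15227 + 3 × 0.02272 = 0.22044

0.2204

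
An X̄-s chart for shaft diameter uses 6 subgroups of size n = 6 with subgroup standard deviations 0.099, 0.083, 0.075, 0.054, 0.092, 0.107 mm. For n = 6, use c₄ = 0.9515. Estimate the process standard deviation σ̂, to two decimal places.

s̄ = (0.099 + 0.083 + 0.075 + 0.054 + 0.092 + 0.107) / 6 = 0.0850
σ̂ = s̄ / c₄ = 0.0850 / 0.9515 = 0.0893

0.09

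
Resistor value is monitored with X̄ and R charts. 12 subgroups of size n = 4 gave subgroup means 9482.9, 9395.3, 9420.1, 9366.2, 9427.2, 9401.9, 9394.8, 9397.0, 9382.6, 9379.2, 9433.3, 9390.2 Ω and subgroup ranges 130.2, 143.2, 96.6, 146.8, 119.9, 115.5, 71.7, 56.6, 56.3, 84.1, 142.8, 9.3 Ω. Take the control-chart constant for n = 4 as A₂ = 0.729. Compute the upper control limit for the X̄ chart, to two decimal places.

X̄̄ = (9482.9 + 9395.3 + 9420.1 + 9366.2 + 9427.2 + 9401.9 + 9394.8 + 9397.0 + 9382.6 + 9379.2 + 9433.3 + 9390.2) / 12 = 112870.7000 / 12 = 9405.8917
R̄ = (130.2 + 143.2 + 96.6 + 146.8 + 119.9 + 115.5 + 71.7 + 56.6 + 56.3 + 84.1 + 142.8 + 9.3) / 12 = 1173.0000 / 12 = 97.7500
UCL = X̄̄ + A₂·R̄ = 9405.8917 + 0.729 × 97.7500 = 9477.1514

9477.15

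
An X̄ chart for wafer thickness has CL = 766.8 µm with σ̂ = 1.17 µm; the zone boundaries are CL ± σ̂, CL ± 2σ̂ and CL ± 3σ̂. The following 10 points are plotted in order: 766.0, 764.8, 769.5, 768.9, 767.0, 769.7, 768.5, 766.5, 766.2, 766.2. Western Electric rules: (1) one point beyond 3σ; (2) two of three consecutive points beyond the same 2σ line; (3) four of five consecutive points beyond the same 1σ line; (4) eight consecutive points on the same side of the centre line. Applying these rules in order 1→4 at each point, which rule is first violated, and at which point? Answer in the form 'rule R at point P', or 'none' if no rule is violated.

Zone of each point (C = within 1σ̂, B = 1σ̂–2σ̂, A = 2σ̂–3σ̂, * = beyond 3σ̂; sign = side of CL): 1:-C, 2:-B, 3:+A, 4:+B, 5:+C, 6:+A, 7:+B, 8:-C, 9:-C, 10:-C
Rule 3 (four of five consecutive points beyond the same 1σ limit) is satisfied at point 7.

rule 3 at point 7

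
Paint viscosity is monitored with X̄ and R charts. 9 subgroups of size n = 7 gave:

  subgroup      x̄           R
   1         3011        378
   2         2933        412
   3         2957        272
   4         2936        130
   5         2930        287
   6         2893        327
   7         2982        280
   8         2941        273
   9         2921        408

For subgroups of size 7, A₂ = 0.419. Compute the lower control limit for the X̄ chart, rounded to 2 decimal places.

2816.07

X̄̄ = (3011 + 2933 + 2957 + 2936 + 2930 + 2893 + 2982 + 2941 + 2921) / 9 = 26504.0000 / 9 = 2944.8889
R̄ = (378 + 412 + 272 + 130 + 287 + 327 + 280 + 273 + 408) / 9 = 2767.0000 / 9 = 307.4444
LCL = X̄̄ − A₂·R̄ = 2944.8889 − 0.419 × 307.4444 = 2816.0697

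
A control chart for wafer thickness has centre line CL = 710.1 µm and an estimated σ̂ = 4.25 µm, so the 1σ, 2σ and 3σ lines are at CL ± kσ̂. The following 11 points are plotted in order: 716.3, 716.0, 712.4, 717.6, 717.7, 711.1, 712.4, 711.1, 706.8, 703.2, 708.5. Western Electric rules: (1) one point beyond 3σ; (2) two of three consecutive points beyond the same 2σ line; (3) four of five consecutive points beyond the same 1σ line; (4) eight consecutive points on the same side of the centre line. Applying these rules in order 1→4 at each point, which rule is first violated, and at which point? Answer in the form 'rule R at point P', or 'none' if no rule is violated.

rule 3 at point 5

Zone of each point (C = within 1σ̂, B = 1σ̂–2σ̂, A = 2σ̂–3σ̂, * = beyond 3σ̂; sign = side of CL): 1:+B, 2:+B, 3:+C, 4:+B, 5:+B, 6:+C, 7:+C, 8:+C, 9:-C, 10:-B, 11:-C
Rule 3 (four of five consecutive points beyond the same 1σ limit) is satisfied at point 5.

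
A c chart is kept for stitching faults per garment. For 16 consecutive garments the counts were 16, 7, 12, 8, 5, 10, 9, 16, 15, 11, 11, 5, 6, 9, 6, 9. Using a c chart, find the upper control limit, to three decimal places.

c̄ = (16 + 7 + 12 + 8 + 5 + 10 + 9 + 16 + 15 + 11 + 11 + 5 + 6 + 9 + 6 + 9) / 16 = 155 / 16 = 9.6875
UCL = c̄ + 3√c̄ = 9.6875 + 3 × √9.6875 = 9.6875 + 3 × 3.1125 = 19.0249

19.025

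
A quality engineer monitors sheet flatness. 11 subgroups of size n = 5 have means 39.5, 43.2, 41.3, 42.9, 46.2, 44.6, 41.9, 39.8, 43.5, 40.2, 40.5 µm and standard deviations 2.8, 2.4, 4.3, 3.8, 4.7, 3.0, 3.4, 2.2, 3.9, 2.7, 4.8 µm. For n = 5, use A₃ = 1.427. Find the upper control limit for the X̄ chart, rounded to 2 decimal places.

47.08

X̄̄ = (39.5 + 43.2 + 41.3 + 42.9 + 46.2 + 44.6 + 41.9 + 39.8 + 43.5 + 40.2 + 40.5) / 11 = 42.1455
s̄ = (2.8 + 2.4 + 4.3 + 3.8 + 4.7 + 3.0 + 3.4 + 2.2 + 3.9 + 2.7 + 4.8) / 11 = 3.4545
UCL = X̄̄ + A₃·s̄ = 42.1455 + 1.427 × 3.4545 = 47.0751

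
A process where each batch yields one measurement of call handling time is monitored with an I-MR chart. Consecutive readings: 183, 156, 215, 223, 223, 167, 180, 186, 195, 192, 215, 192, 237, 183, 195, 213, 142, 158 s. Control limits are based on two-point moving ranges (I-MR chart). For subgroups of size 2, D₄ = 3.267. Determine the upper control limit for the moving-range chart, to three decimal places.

85.134

Moving ranges: 27, 59, 8, 0, 56, 13, 6, 9, 3, 23, 23, 45, 54, 12, 18, 71, 16; M̄R̄ = 443.0000 / 17 = 26.0588
UCL_MR = D₄·M̄R̄ = 3.267 × 26.0588 = 85.1342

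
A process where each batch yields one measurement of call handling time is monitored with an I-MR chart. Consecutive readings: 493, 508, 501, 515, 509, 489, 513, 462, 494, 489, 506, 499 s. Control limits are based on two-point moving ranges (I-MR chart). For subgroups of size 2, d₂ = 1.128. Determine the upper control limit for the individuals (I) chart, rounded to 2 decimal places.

X̄ = (493 + 508 + 501 + 515 + 509 + 489 + 513 + 462 + 494 + 489 + 506 + 499) / 12 = 498.1667
Moving ranges: 15, 7, 14, 6, 20, 24, 51, 32, 5, 17, 7; M̄R̄ = 198.0000 / 11 = 18.0000
UCL = X̄ + 3·M̄R̄/d₂ = 498.1667 + 3 × 18.0000 / 1.128 = 546.0390

546.04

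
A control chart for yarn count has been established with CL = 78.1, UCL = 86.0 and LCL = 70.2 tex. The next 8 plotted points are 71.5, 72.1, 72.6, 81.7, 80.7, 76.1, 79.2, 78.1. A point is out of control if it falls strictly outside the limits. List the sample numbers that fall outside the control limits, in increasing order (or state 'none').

All 8 points lie within [70.2, 86.0].

none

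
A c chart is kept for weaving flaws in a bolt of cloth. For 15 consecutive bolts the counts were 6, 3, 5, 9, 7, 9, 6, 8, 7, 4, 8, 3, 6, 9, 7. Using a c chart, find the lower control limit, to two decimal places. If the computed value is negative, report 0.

c̄ = (6 + 3 + 5 + 9 + 7 + 9 + 6 + 8 + 7 + 4 + 8 + 3 + 6 + 9 + 7) / 15 = 97 / 15 = 6.4667
LCL = c̄ − 3√c̄ = 6.4667 − 3 × 2.5430 = -1.1622 → 0 (cannot be negative)

0.00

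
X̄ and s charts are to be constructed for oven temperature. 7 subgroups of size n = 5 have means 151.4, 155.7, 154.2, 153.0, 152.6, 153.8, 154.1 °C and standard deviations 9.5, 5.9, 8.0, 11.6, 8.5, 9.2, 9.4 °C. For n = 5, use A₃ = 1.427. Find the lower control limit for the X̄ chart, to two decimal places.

140.88

X̄̄ = (151.4 + 155.7 + 154.2 + 153.0 + 152.6 + 153.8 + 154.1) / 7 = 153.5429
s̄ = (9.5 + 5.9 + 8.0 + 11.6 + 8.5 + 9.2 + 9.4) / 7 = 8.8714
LCL = X̄̄ − A₃·s̄ = 153.5429 − 1.427 × 8.8714 = 140.8833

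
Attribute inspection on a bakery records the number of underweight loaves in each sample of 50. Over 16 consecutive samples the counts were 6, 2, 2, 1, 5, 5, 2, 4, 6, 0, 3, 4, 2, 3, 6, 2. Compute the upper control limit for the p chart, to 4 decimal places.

0.1718

p̄ = Σdᵢ / (k·n) = 53 / (16 × 50) = 0.06625
UCL = p̄ + 3·√(p̄(1−p̄)/n) = 0.06625 + 3 × √(0.06625×0.93375/50) = 0.06625 + 3 × 0.03517 = 0.17177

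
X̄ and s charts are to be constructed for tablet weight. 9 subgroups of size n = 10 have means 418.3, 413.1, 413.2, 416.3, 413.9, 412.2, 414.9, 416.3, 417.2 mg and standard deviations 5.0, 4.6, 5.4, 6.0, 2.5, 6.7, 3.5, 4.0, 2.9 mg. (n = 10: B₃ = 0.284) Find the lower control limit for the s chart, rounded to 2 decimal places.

s̄ = (5.0 + 4.6 + 5.4 + 6.0 + 2.5 + 6.7 + 3.5 + 4.0 + 2.9) / 9 = 4.5111
LCL_s = B₃·s̄ = 0.284 × 4.5111 = 1.2812

1.28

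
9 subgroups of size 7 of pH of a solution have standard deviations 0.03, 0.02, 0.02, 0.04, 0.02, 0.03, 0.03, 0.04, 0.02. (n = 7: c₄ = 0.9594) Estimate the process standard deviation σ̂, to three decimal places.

s̄ = (0.03 + 0.02 + 0.02 + 0.04 + 0.02 + 0.03 + 0.03 + 0.04 + 0.02) / 9 = 0.0278
σ̂ = s̄ / c₄ = 0.0278 / 0.9594 = 0.0290

0.029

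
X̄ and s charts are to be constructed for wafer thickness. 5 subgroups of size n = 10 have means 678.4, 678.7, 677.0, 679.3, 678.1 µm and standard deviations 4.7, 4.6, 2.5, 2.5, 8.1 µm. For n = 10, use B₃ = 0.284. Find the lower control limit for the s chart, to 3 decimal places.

s̄ = (4.7 + 4.6 + 2.5 + 2.5 + 8.1) / 5 = 4.4800
LCL_s = B₃·s̄ = 0.284 × 4.4800 = 1.2723

1.272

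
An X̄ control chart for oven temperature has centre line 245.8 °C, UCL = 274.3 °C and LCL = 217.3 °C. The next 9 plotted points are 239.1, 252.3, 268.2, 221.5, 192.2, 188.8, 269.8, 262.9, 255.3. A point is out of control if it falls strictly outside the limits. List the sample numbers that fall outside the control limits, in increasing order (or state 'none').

5, 6

Compare each point to [217.3, 274.3]: sample 5 = 192.2 < LCL; sample 6 = 188.8 < LCL.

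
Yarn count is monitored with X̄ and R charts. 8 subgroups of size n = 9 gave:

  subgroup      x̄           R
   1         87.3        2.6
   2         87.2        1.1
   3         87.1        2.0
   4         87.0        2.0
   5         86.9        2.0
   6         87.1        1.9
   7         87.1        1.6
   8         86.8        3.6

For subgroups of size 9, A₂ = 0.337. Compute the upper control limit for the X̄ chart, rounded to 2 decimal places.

X̄̄ = (87.3 + 87.2 + 87.1 + 87.0 + 86.9 + 87.1 + 87.1 + 86.8) / 8 = 696.5000 / 8 = 87.0625
R̄ = (2.6 + 1.1 + 2.0 + 2.0 + 2.0 + 1.9 + 1.6 + 3.6) / 8 = 16.8000 / 8 = 2.1000
UCL = X̄̄ + A₂·R̄ = 87.0625 + 0.337 × 2.1000 = 87.7702

87.77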